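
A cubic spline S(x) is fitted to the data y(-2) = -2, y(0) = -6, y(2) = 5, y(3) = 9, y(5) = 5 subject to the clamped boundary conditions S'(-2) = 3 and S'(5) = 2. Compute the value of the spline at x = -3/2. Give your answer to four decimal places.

Let σ_i = S''(x_i). Step sizes h_i = 2, 2, 1, 2; slopes of the chords Δ_i = (y_(i+1) - y_i)/h_i = -2, 11/2, 4, -2.
  2·σ_0 + 8·σ_1 + 2·σ_2 = 6(Δ_1 - Δ_0) = 45
  2·σ_1 + 6·σ_2 + 1·σ_3 = 6(Δ_2 - Δ_1) = -9
  1·σ_2 + 6·σ_3 + 2·σ_4 = 6(Δ_3 - Δ_2) = -36
Clamped end conditions give two more equations: 2h_0·σ_0 + h_0·σ_1 = 6(Δ_0 - S'(-2)) = -30 and h_3·σ_3 + 2h_3·σ_4 = 6(S'(5) - Δ_3) = 24.
Forward elimination and back-substitution give σ_0 = -1493/122, σ_1 = 578/61, σ_2 = -193/61, σ_3 = -547/61, σ_4 = 1279/122.
On [-2, 0], S(x) = -2 + 3·(x + 2) - 1493/244·(x + 2)² + 883/488·(x + 2)³.
With (x + 2) = 1/2: S(-3/2) = -7041/3904.

-1.8035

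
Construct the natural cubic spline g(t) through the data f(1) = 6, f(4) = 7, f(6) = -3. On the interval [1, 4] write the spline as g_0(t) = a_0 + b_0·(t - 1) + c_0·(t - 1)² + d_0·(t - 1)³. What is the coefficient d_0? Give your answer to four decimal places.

Write σ_i for g''(x_i). With h_i = 3, 2 and divided differences Δ_i = 1/3, -5, the continuity of g' gives the tridiagonal system
  3·σ_0 + 10·σ_1 + 2·σ_2 = 6(Δ_1 - Δ_0) = -32
Natural end conditions: σ_0 = σ_2 = 0.
Hence σ_0 = 0, σ_1 = -16/5, σ_2 = 0.
On [1, 4], with g_0(t) = a_0 + b_0·(t - 1) + c_0·(t - 1)² + d_0·(t - 1)³: c_0 = σ_0/2 = 0, d_0 = (σ_1 - σ_0)/(6h_0) = -8/45, b_0 = Δ_0 - h_0(2σ_0 + σ_1)/6 = 29/15.

-0.1778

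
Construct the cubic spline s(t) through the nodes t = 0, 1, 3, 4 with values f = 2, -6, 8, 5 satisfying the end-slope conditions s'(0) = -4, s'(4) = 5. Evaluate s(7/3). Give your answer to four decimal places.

4.1122

With m_i denoting the second derivative at x_i, h_i = 1, 2, 1, and Δ_i = (y_(i+1) − y_i)/h_i = -8, 7, -3:
  1·m_0 + 6·m_1 + 2·m_2 = 6(Δ_1 - Δ_0) = 90
  2·m_1 + 6·m_2 + 1·m_3 = 6(Δ_2 - Δ_1) = -60
Clamped end conditions give two more equations: 2h_0·m_0 + h_0·m_1 = 6(Δ_0 - s'(0)) = -24 and h_2·m_2 + 2h_2·m_3 = 6(s'(4) - Δ_2) = 48.
Solving the tridiagonal system: m_0 = -906/35, m_1 = 972/35, m_2 = -888/35, m_3 = 1284/35.
On [1, 3], s(t) = -6 - 107/35·(t - 1) + 486/35·(t - 1)² - 31/7·(t - 1)³.
With (t - 1) = 4/3: s(7/3) = 3886/945.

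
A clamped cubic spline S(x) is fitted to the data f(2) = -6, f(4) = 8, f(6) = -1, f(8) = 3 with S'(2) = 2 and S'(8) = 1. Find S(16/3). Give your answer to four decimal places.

Let m_i = S''(x_i). Step sizes h_i = 2, 2, 2; slopes of the chords Δ_i = (y_(i+1) - y_i)/h_i = 7, -9/2, 2.
  2·m_0 + 8·m_1 + 2·m_2 = 6(Δ_1 - Δ_0) = -69
  2·m_1 + 8·m_2 + 2·m_3 = 6(Δ_2 - Δ_1) = 39
Clamped end conditions give two more equations: 2h_0·m_0 + h_0·m_1 = 6(Δ_0 - S'(2)) = 30 and h_2·m_2 + 2h_2·m_3 = 6(S'(8) - Δ_2) = -6.
Solving: m_0 = 449/30, m_1 = -224/15, m_2 = 154/15, m_3 = -199/30.
On [4, 6], S(x) = 8 + 61/30·(x - 4) - 112/15·(x - 4)² + 21/10·(x - 4)³.
With (x - 4) = 4/3: S(16/3) = 326/135.

2.4148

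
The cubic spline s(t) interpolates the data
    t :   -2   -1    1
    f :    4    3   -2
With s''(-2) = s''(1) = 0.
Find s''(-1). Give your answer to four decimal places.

-1.5000

With m_i denoting the second derivative at x_i, h_i = 1, 2, and Δ_i = (y_(i+1) − y_i)/h_i = -1, -5/2:
  1·m_0 + 6·m_1 + 2·m_2 = 6(Δ_1 - Δ_0) = -9
Natural end conditions: m_0 = m_2 = 0.
Hence m_0 = 0, m_1 = -3/2, m_2 = 0.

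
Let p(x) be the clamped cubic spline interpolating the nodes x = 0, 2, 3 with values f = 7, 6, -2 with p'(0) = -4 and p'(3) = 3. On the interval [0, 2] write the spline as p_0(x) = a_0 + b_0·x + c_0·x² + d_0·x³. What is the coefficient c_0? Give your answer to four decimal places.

Let M_i = p''(x_i). Step sizes h_i = 2, 1; slopes of the chords Δ_i = (y_(i+1) - y_i)/h_i = -1/2, -8.
  2·M_0 + 6·M_1 + 1·M_2 = 6(Δ_1 - Δ_0) = -45
Clamped end conditions give two more equations: 2h_0·M_0 + h_0·M_1 = 6(Δ_0 - p'(0)) = 21 and h_1·M_1 + 2h_1·M_2 = 6(p'(3) - Δ_1) = 66.
Hence M_0 = 181/12, M_1 = -59/3, M_2 = 257/6.
On [0, 2], with p_0(x) = a_0 + b_0·x + c_0·x² + d_0·x³: c_0 = M_0/2 = 181/24, d_0 = (M_1 - M_0)/(6h_0) = -139/48, b_0 = Δ_0 - h_0(2M_0 + M_1)/6 = -4.

7.5417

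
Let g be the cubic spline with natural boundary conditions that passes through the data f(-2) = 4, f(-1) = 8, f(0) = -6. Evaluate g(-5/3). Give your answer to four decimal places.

6.6667

Put m_i = g'' at the i-th knot. Here h = (1, 1) and Δ = (4, -14), so the interior equations h_(i-1)·m_(i-1) + 2(h_(i-1)+h_i)·m_i + h_i·m_(i+1) = 6(Δ_i − Δ_(i-1)) read
  1·m_0 + 4·m_1 + 1·m_2 = 6(Δ_1 - Δ_0) = -108
Natural end conditions: m_0 = m_2 = 0.
Forward elimination and back-substitution give m_0 = 0, m_1 = -27, m_2 = 0.
On [-2, -1], g(x) = 4 + 17/2·(x + 2) + 0·(x + 2)² - 9/2·(x + 2)³.
With (x + 2) = 1/3: g(-5/3) = 20/3.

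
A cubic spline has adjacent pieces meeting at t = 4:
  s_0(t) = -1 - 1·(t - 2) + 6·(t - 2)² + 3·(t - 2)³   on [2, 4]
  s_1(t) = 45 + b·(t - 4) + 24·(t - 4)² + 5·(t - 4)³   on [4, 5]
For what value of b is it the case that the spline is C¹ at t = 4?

s_0'(t) = -1 + 12·(t - 2) + 9·(t - 2)², so s_0'(4) = 59. On the right, s_1'(4) = b, so b = 59.

59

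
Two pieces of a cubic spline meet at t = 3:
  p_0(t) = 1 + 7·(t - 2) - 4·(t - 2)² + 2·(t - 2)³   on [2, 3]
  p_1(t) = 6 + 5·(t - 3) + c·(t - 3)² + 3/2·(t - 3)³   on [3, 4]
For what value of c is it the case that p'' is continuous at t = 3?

p_0''(t) = -8 + 12·(t - 2), so p_0''(3) = 4. On the right, p_1''(3) = 2c, so c = 2.

2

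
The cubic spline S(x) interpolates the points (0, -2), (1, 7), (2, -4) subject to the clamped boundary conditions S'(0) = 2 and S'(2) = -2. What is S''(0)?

49

Put m_i = S'' at the i-th knot. Here h = (1, 1) and Δ = (9, -11), so the interior equations h_(i-1)·m_(i-1) + 2(h_(i-1)+h_i)·m_i + h_i·m_(i+1) = 6(Δ_i − Δ_(i-1)) read
  1·m_0 + 4·m_1 + 1·m_2 = 6(Δ_1 - Δ_0) = -120
Clamped end conditions give two more equations: 2h_0·m_0 + h_0·m_1 = 6(Δ_0 - S'(0)) = 42 and h_1·m_1 + 2h_1·m_2 = 6(S'(2) - Δ_1) = 54.
Solving the tridiagonal system: m_0 = 49, m_1 = -56, m_2 = 55.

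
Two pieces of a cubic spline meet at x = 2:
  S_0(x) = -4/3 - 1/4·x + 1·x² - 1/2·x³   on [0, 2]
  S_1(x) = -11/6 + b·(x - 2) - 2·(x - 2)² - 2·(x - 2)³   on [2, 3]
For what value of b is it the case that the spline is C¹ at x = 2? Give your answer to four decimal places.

S_0'(x) = -1/4 + 2·x - 3/2·x², so S_0'(2) = -9/4. On the right, S_1'(2) = b, so b = -9/4.

-2.2500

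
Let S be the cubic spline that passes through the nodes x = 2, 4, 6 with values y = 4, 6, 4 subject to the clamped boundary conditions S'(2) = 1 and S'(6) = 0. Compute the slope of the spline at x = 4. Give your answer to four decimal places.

With M_i denoting the second derivative at x_i, h_i = 2, 2, and Δ_i = (y_(i+1) − y_i)/h_i = 1, -1:
  2·M_0 + 8·M_1 + 2·M_2 = 6(Δ_1 - Δ_0) = -12
Clamped end conditions give two more equations: 2h_0·M_0 + h_0·M_1 = 6(Δ_0 - S'(2)) = 0 and h_1·M_1 + 2h_1·M_2 = 6(S'(6) - Δ_1) = 6.
Forward elimination and back-substitution give M_0 = 5/4, M_1 = -5/2, M_2 = 11/4.
On [4, 6], S'(x) = b_1 + 2c_1·(x - 4) + 3d_1·(x - 4)² with b_1 = Δ_1 - h_1(2M_1 + M_2)/6 = -1/4, c_1 = M_1/2 = -5/4, d_1 = (M_2 - M_1)/(6h_1) = 7/16. So S'(4) = -1/4.

-0.2500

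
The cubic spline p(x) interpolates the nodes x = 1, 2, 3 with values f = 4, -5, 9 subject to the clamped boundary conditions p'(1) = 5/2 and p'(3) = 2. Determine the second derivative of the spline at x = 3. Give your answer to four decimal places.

With σ_i denoting the second derivative at x_i, h_i = 1, 1, and Δ_i = (y_(i+1) − y_i)/h_i = -9, 14:
  1·σ_0 + 4·σ_1 + 1·σ_2 = 6(Δ_1 - Δ_0) = 138
Clamped end conditions give two more equations: 2h_0·σ_0 + h_0·σ_1 = 6(Δ_0 - p'(1)) = -69 and h_1·σ_1 + 2h_1·σ_2 = 6(p'(3) - Δ_1) = -72.
Solving the tridiagonal system: σ_0 = -277/4, σ_1 = 139/2, σ_2 = -283/4.

-70.7500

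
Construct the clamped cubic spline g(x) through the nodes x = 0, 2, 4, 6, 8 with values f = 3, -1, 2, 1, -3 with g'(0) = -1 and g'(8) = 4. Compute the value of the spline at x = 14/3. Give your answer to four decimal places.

2.7381

With M_i denoting the second derivative at x_i, h_i = 2, 2, 2, 2, and Δ_i = (y_(i+1) − y_i)/h_i = -2, 3/2, -1/2, -2:
  2·M_0 + 8·M_1 + 2·M_2 = 6(Δ_1 - Δ_0) = 21
  2·M_1 + 8·M_2 + 2·M_3 = 6(Δ_2 - Δ_1) = -12
  2·M_2 + 8·M_3 + 2·M_4 = 6(Δ_3 - Δ_2) = -9
Clamped end conditions give two more equations: 2h_0·M_0 + h_0·M_1 = 6(Δ_0 - g'(0)) = -6 and h_3·M_3 + 2h_3·M_4 = 6(g'(8) - Δ_3) = 36.
Forward elimination and back-substitution give M_0 = -193/56, M_1 = 109/28, M_2 = -13/8, M_3 = -95/28, M_4 = 599/56.
On [4, 6], g(x) = 2 + 12/7·(x - 4) - 13/16·(x - 4)² - 33/224·(x - 4)³.
With (x - 4) = 2/3: g(14/3) = 115/42.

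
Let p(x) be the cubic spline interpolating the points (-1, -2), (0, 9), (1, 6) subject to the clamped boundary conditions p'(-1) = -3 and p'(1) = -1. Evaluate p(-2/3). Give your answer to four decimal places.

-0.1111

Put M_i = p'' at the i-th knot. Here h = (1, 1) and Δ = (11, -3), so the interior equations h_(i-1)·M_(i-1) + 2(h_(i-1)+h_i)·M_i + h_i·M_(i+1) = 6(Δ_i − Δ_(i-1)) read
  1·M_0 + 4·M_1 + 1·M_2 = 6(Δ_1 - Δ_0) = -84
Clamped end conditions give two more equations: 2h_0·M_0 + h_0·M_1 = 6(Δ_0 - p'(-1)) = 84 and h_1·M_1 + 2h_1·M_2 = 6(p'(1) - Δ_1) = 12.
Hence M_0 = 64, M_1 = -44, M_2 = 28.
On [-1, 0], p(x) = -2 - 3·(x + 1) + 32·(x + 1)² - 18·(x + 1)³.
With (x + 1) = 1/3: p(-2/3) = -1/9.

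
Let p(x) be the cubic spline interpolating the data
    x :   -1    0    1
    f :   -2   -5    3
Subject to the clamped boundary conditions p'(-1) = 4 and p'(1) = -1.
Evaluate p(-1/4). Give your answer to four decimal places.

-4.7656

Put M_i = p'' at the i-th knot. Here h = (1, 1) and Δ = (-3, 8), so the interior equations h_(i-1)·M_(i-1) + 2(h_(i-1)+h_i)·M_i + h_i·M_(i+1) = 6(Δ_i − Δ_(i-1)) read
  1·M_0 + 4·M_1 + 1·M_2 = 6(Δ_1 - Δ_0) = 66
Clamped end conditions give two more equations: 2h_0·M_0 + h_0·M_1 = 6(Δ_0 - p'(-1)) = -42 and h_1·M_1 + 2h_1·M_2 = 6(p'(1) - Δ_1) = -54.
Hence M_0 = -40, M_1 = 38, M_2 = -46.
On [-1, 0], p(x) = -2 + 4·(x + 1) - 20·(x + 1)² + 13·(x + 1)³.
With (x + 1) = 3/4: p(-1/4) = -305/64.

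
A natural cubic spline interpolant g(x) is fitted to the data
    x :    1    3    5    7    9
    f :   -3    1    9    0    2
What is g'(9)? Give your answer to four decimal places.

Put M_i = g'' at the i-th knot. Here h = (2, 2, 2, 2) and Δ = (2, 4, -9/2, 1), so the interior equations h_(i-1)·M_(i-1) + 2(h_(i-1)+h_i)·M_i + h_i·M_(i+1) = 6(Δ_i − Δ_(i-1)) read
  2·M_0 + 8·M_1 + 2·M_2 = 6(Δ_1 - Δ_0) = 12
  2·M_1 + 8·M_2 + 2·M_3 = 6(Δ_2 - Δ_1) = -51
  2·M_2 + 8·M_3 + 2·M_4 = 6(Δ_3 - Δ_2) = 33
Natural end conditions: M_0 = M_4 = 0.
Solving: M_0 = 0, M_1 = 417/112, M_2 = -249/28, M_3 = 711/112, M_4 = 0.
On [7, 9], g'(x) = b_3 + 2c_3·(x - 7) + 3d_3·(x - 7)² with b_3 = Δ_3 - h_3(2M_3 + M_4)/6 = -181/56, c_3 = M_3/2 = 711/224, d_3 = (M_4 - M_3)/(6h_3) = -237/448. So g'(9) = 349/112.

3.1161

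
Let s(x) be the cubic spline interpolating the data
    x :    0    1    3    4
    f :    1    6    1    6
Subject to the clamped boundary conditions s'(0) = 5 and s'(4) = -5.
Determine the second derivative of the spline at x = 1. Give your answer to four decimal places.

-15.1429

With M_i denoting the second derivative at x_i, h_i = 1, 2, 1, and Δ_i = (y_(i+1) − y_i)/h_i = 5, -5/2, 5:
  1·M_0 + 6·M_1 + 2·M_2 = 6(Δ_1 - Δ_0) = -45
  2·M_1 + 6·M_2 + 1·M_3 = 6(Δ_2 - Δ_1) = 45
Clamped end conditions give two more equations: 2h_0·M_0 + h_0·M_1 = 6(Δ_0 - s'(0)) = 0 and h_2·M_2 + 2h_2·M_3 = 6(s'(4) - Δ_2) = -60.
Forward elimination and back-substitution give M_0 = 53/7, M_1 = -106/7, M_2 = 134/7, M_3 = -277/7.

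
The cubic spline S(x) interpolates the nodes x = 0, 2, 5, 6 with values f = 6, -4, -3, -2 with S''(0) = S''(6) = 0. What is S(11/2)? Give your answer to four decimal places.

-2.4507

Write m_i for S''(x_i). With h_i = 2, 3, 1 and divided differences Δ_i = -5, 1/3, 1, the continuity of S' gives the tridiagonal system
  2·m_0 + 10·m_1 + 3·m_2 = 6(Δ_1 - Δ_0) = 32
  3·m_1 + 8·m_2 + 1·m_3 = 6(Δ_2 - Δ_1) = 4
Natural end conditions: m_0 = m_3 = 0.
Forward elimination and back-substitution give m_0 = 0, m_1 = 244/71, m_2 = -56/71, m_3 = 0.
On [5, 6], S(x) = -3 + 269/213·(x - 5) - 28/71·(x - 5)² + 28/213·(x - 5)³.
With (x - 5) = 1/2: S(11/2) = -174/71.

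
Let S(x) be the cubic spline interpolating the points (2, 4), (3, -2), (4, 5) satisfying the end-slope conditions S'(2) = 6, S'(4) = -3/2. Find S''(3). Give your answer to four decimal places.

Write M_i for S''(x_i). With h_i = 1, 1 and divided differences Δ_i = -6, 7, the continuity of S' gives the tridiagonal system
  1·M_0 + 4·M_1 + 1·M_2 = 6(Δ_1 - Δ_0) = 78
Clamped end conditions give two more equations: 2h_0·M_0 + h_0·M_1 = 6(Δ_0 - S'(2)) = -72 and h_1·M_1 + 2h_1·M_2 = 6(S'(4) - Δ_1) = -51.
Forward elimination and back-substitution give M_0 = -237/4, M_1 = 93/2, M_2 = -195/4.

46.5000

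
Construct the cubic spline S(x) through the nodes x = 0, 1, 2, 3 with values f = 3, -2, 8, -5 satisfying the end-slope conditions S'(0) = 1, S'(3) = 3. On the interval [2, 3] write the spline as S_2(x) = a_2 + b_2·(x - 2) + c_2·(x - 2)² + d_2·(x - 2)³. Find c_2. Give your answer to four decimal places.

Write σ_i for S''(x_i). With h_i = 1, 1, 1 and divided differences Δ_i = -5, 10, -13, the continuity of S' gives the tridiagonal system
  1·σ_0 + 4·σ_1 + 1·σ_2 = 6(Δ_1 - Δ_0) = 90
  1·σ_1 + 4·σ_2 + 1·σ_3 = 6(Δ_2 - Δ_1) = -138
Clamped end conditions give two more equations: 2h_0·σ_0 + h_0·σ_1 = 6(Δ_0 - S'(0)) = -36 and h_2·σ_2 + 2h_2·σ_3 = 6(S'(3) - Δ_2) = 96.
Solving the tridiagonal system: σ_0 = -646/15, σ_1 = 752/15, σ_2 = -1012/15, σ_3 = 1226/15.
On [2, 3], with S_2(x) = a_2 + b_2·(x - 2) + c_2·(x - 2)² + d_2·(x - 2)³: c_2 = σ_2/2 = -506/15, d_2 = (σ_3 - σ_2)/(6h_2) = 373/15, b_2 = Δ_2 - h_2(2σ_2 + σ_3)/6 = -62/15.

-33.7333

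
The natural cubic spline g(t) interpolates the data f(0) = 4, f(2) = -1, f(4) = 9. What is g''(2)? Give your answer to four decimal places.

5.6250

Let M_i = g''(x_i). Step sizes h_i = 2, 2; slopes of the chords Δ_i = (y_(i+1) - y_i)/h_i = -5/2, 5.
  2·M_0 + 8·M_1 + 2·M_2 = 6(Δ_1 - Δ_0) = 45
Natural end conditions: M_0 = M_2 = 0.
Solving the tridiagonal system: M_0 = 0, M_1 = 45/8, M_2 = 0.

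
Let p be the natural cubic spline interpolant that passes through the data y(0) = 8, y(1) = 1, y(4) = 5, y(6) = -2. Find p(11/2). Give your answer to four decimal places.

0.5907

Put m_i = p'' at the i-th knot. Here h = (1, 3, 2) and Δ = (-7, 4/3, -7/2), so the interior equations h_(i-1)·m_(i-1) + 2(h_(i-1)+h_i)·m_i + h_i·m_(i+1) = 6(Δ_i − Δ_(i-1)) read
  1·m_0 + 8·m_1 + 3·m_2 = 6(Δ_1 - Δ_0) = 50
  3·m_1 + 10·m_2 + 2·m_3 = 6(Δ_2 - Δ_1) = -29
Natural end conditions: m_0 = m_3 = 0.
Solving: m_0 = 0, m_1 = 587/71, m_2 = -382/71, m_3 = 0.
On [4, 6], p(x) = 5 + 37/426·(x - 4) - 191/71·(x - 4)² + 191/426·(x - 4)³.
With (x - 4) = 3/2: p(11/2) = 671/1136.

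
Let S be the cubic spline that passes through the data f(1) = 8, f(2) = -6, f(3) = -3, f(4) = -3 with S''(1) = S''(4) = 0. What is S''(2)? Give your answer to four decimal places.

28.4000

Put M_i = S'' at the i-th knot. Here h = (1, 1, 1) and Δ = (-14, 3, 0), so the interior equations h_(i-1)·M_(i-1) + 2(h_(i-1)+h_i)·M_i + h_i·M_(i+1) = 6(Δ_i − Δ_(i-1)) read
  1·M_0 + 4·M_1 + 1·M_2 = 6(Δ_1 - Δ_0) = 102
  1·M_1 + 4·M_2 + 1·M_3 = 6(Δ_2 - Δ_1) = -18
Natural end conditions: M_0 = M_3 = 0.
Solving the tridiagonal system: M_0 = 0, M_1 = 142/5, M_2 = -58/5, M_3 = 0.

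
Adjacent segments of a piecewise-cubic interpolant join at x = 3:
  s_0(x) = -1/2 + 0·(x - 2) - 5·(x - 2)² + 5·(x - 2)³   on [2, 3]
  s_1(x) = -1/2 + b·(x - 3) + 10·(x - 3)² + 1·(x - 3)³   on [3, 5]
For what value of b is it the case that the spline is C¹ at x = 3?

5

s_0'(x) = 0 - 10·(x - 2) + 15·(x - 2)², so s_0'(3) = 5. On the right, s_1'(3) = b, so b = 5.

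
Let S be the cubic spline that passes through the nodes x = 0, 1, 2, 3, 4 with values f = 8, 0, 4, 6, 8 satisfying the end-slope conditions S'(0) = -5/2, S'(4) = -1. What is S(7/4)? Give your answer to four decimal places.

2.5183

With σ_i denoting the second derivative at x_i, h_i = 1, 1, 1, 1, and Δ_i = (y_(i+1) − y_i)/h_i = -8, 4, 2, 2:
  1·σ_0 + 4·σ_1 + 1·σ_2 = 6(Δ_1 - Δ_0) = 72
  1·σ_1 + 4·σ_2 + 1·σ_3 = 6(Δ_2 - Δ_1) = -12
  1·σ_2 + 4·σ_3 + 1·σ_4 = 6(Δ_3 - Δ_2) = 0
Clamped end conditions give two more equations: 2h_0·σ_0 + h_0·σ_1 = 6(Δ_0 - S'(0)) = -33 and h_3·σ_3 + 2h_3·σ_4 = 6(S'(4) - Δ_3) = -18.
Solving: σ_0 = -1725/56, σ_1 = 801/28, σ_2 = -93/8, σ_3 = 165/28, σ_4 = -669/56.
On [1, 2], S(x) = 0 - 403/112·(x - 1) + 801/56·(x - 1)² - 751/112·(x - 1)³.
With (x - 1) = 3/4: S(7/4) = 18051/7168.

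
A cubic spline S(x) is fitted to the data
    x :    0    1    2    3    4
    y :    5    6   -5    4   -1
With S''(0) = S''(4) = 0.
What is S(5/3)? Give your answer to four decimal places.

Write σ_i for S''(x_i). With h_i = 1, 1, 1, 1 and divided differences Δ_i = 1, -11, 9, -5, the continuity of S' gives the tridiagonal system
  1·σ_0 + 4·σ_1 + 1·σ_2 = 6(Δ_1 - Δ_0) = -72
  1·σ_1 + 4·σ_2 + 1·σ_3 = 6(Δ_2 - Δ_1) = 120
  1·σ_2 + 4·σ_3 + 1·σ_4 = 6(Δ_3 - Δ_2) = -84
Natural end conditions: σ_0 = σ_4 = 0.
Hence σ_0 = 0, σ_1 = -411/14, σ_2 = 318/7, σ_3 = -453/14, σ_4 = 0.
On [1, 2], S(x) = 6 - 123/14·(x - 1) - 411/28·(x - 1)² + 349/28·(x - 1)³.
With (x - 1) = 2/3: S(5/3) = -508/189.

-2.6878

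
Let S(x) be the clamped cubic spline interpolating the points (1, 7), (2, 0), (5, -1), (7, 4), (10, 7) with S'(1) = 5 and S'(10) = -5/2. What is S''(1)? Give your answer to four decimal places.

Put σ_i = S'' at the i-th knot. Here h = (1, 3, 2, 3) and Δ = (-7, -1/3, 5/2, 1), so the interior equations h_(i-1)·σ_(i-1) + 2(h_(i-1)+h_i)·σ_i + h_i·σ_(i+1) = 6(Δ_i − Δ_(i-1)) read
  1·σ_0 + 8·σ_1 + 3·σ_2 = 6(Δ_1 - Δ_0) = 40
  3·σ_1 + 10·σ_2 + 2·σ_3 = 6(Δ_2 - Δ_1) = 17
  2·σ_2 + 10·σ_3 + 3·σ_4 = 6(Δ_3 - Δ_2) = -9
Clamped end conditions give two more equations: 2h_0·σ_0 + h_0·σ_1 = 6(Δ_0 - S'(1)) = -72 and h_3·σ_3 + 2h_3·σ_4 = 6(S'(10) - Δ_3) = -21.
Solving: σ_0 = -29309/708, σ_1 = 3821/354, σ_2 = -1169/708, σ_3 = 100/177, σ_4 = -1339/354.

-41.3969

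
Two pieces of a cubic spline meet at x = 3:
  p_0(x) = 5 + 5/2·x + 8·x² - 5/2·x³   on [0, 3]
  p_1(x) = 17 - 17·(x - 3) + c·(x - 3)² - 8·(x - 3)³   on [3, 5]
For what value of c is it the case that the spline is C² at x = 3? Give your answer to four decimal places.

p_0''(x) = 16 - 15·x, so p_0''(3) = -29. On the right, p_1''(3) = 2c, so c = -29/2.

-14.5000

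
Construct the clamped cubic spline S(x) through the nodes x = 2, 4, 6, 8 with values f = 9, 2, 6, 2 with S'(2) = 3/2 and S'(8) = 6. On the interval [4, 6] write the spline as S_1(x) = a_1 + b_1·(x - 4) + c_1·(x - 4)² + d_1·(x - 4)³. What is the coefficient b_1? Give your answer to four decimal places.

-1.2000

Let σ_i = S''(x_i). Step sizes h_i = 2, 2, 2; slopes of the chords Δ_i = (y_(i+1) - y_i)/h_i = -7/2, 2, -2.
  2·σ_0 + 8·σ_1 + 2·σ_2 = 6(Δ_1 - Δ_0) = 33
  2·σ_1 + 8·σ_2 + 2·σ_3 = 6(Δ_2 - Δ_1) = -24
Clamped end conditions give two more equations: 2h_0·σ_0 + h_0·σ_1 = 6(Δ_0 - S'(2)) = -30 and h_2·σ_2 + 2h_2·σ_3 = 6(S'(8) - Δ_2) = 48.
Forward elimination and back-substitution give σ_0 = -123/10, σ_1 = 48/5, σ_2 = -48/5, σ_3 = 84/5.
On [4, 6], with S_1(x) = a_1 + b_1·(x - 4) + c_1·(x - 4)² + d_1·(x - 4)³: c_1 = σ_1/2 = 24/5, d_1 = (σ_2 - σ_1)/(6h_1) = -8/5, b_1 = Δ_1 - h_1(2σ_1 + σ_2)/6 = -6/5.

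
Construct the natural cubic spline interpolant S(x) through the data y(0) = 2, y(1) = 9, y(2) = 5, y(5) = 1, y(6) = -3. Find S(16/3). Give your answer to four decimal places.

Let M_i = S''(x_i). Step sizes h_i = 1, 1, 3, 1; slopes of the chords Δ_i = (y_(i+1) - y_i)/h_i = 7, -4, -4/3, -4.
  1·M_0 + 4·M_1 + 1·M_2 = 6(Δ_1 - Δ_0) = -66
  1·M_1 + 8·M_2 + 3·M_3 = 6(Δ_2 - Δ_1) = 16
  3·M_2 + 8·M_3 + 1·M_4 = 6(Δ_3 - Δ_2) = -16
Natural end conditions: M_0 = M_4 = 0.
Solving: M_0 = 0, M_1 = -1903/106, M_2 = 308/53, M_3 = -443/106, M_4 = 0.
On [5, 6], S(x) = 1 - 829/318·(x - 5) - 443/212·(x - 5)² + 443/636·(x - 5)³.
With (x - 5) = 1/3: S(16/3) = -647/8586.

-0.0754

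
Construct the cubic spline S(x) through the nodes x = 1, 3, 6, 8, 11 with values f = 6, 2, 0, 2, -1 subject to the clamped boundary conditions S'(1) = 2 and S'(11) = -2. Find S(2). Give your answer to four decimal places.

5.2489

Write M_i for S''(x_i). With h_i = 2, 3, 2, 3 and divided differences Δ_i = -2, -2/3, 1, -1, the continuity of S' gives the tridiagonal system
  2·M_0 + 10·M_1 + 3·M_2 = 6(Δ_1 - Δ_0) = 8
  3·M_1 + 10·M_2 + 2·M_3 = 6(Δ_2 - Δ_1) = 10
  2·M_2 + 10·M_3 + 3·M_4 = 6(Δ_3 - Δ_2) = -12
Clamped end conditions give two more equations: 2h_0·M_0 + h_0·M_1 = 6(Δ_0 - S'(1)) = -24 and h_3·M_3 + 2h_3·M_4 = 6(S'(11) - Δ_3) = -6.
Solving the tridiagonal system: M_0 = -3047/435, M_1 = 874/435, M_2 = 278/435, M_3 = -526/435, M_4 = -172/435.
On [1, 3], S(x) = 6 + 2·(x - 1) - 3047/870·(x - 1)² + 1307/1740·(x - 1)³.
With (x - 1) = 1: S(2) = 9133/1740.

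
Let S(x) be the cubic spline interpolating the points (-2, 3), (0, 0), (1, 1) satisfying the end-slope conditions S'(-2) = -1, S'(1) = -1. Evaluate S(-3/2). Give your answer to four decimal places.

2.1797

Let σ_i = S''(x_i). Step sizes h_i = 2, 1; slopes of the chords Δ_i = (y_(i+1) - y_i)/h_i = -3/2, 1.
  2·σ_0 + 6·σ_1 + 1·σ_2 = 6(Δ_1 - Δ_0) = 15
Clamped end conditions give two more equations: 2h_0·σ_0 + h_0·σ_1 = 6(Δ_0 - S'(-2)) = -3 and h_1·σ_1 + 2h_1·σ_2 = 6(S'(1) - Δ_1) = -12.
Solving: σ_0 = -13/4, σ_1 = 5, σ_2 = -17/2.
On [-2, 0], S(x) = 3 - 1·(x + 2) - 13/8·(x + 2)² + 11/16·(x + 2)³.
With (x + 2) = 1/2: S(-3/2) = 279/128.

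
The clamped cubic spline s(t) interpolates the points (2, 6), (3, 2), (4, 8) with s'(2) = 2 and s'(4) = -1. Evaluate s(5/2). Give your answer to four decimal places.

4.0938

Put M_i = s'' at the i-th knot. Here h = (1, 1) and Δ = (-4, 6), so the interior equations h_(i-1)·M_(i-1) + 2(h_(i-1)+h_i)·M_i + h_i·M_(i+1) = 6(Δ_i − Δ_(i-1)) read
  1·M_0 + 4·M_1 + 1·M_2 = 6(Δ_1 - Δ_0) = 60
Clamped end conditions give two more equations: 2h_0·M_0 + h_0·M_1 = 6(Δ_0 - s'(2)) = -36 and h_1·M_1 + 2h_1·M_2 = 6(s'(4) - Δ_1) = -42.
Solving: M_0 = -69/2, M_1 = 33, M_2 = -75/2.
On [2, 3], s(t) = 6 + 2·(t - 2) - 69/4·(t - 2)² + 45/4·(t - 2)³.
With (t - 2) = 1/2: s(5/2) = 131/32.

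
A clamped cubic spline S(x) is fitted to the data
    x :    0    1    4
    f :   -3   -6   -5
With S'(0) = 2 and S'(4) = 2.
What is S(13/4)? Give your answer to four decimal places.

-6.5977

Let σ_i = S''(x_i). Step sizes h_i = 1, 3; slopes of the chords Δ_i = (y_(i+1) - y_i)/h_i = -3, 1/3.
  1·σ_0 + 8·σ_1 + 3·σ_2 = 6(Δ_1 - Δ_0) = 20
Clamped end conditions give two more equations: 2h_0·σ_0 + h_0·σ_1 = 6(Δ_0 - S'(0)) = -30 and h_1·σ_1 + 2h_1·σ_2 = 6(S'(4) - Δ_1) = 10.
Solving: σ_0 = -35/2, σ_1 = 5, σ_2 = -5/6.
On [1, 4], S(x) = -6 - 17/4·(x - 1) + 5/2·(x - 1)² - 35/108·(x - 1)³.
With (x - 1) = 9/4: S(13/4) = -1689/256.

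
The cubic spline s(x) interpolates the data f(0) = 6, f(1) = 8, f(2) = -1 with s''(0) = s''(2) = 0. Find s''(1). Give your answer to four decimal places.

-16.5000

Write σ_i for s''(x_i). With h_i = 1, 1 and divided differences Δ_i = 2, -9, the continuity of s' gives the tridiagonal system
  1·σ_0 + 4·σ_1 + 1·σ_2 = 6(Δ_1 - Δ_0) = -66
Natural end conditions: σ_0 = σ_2 = 0.
Solving: σ_0 = 0, σ_1 = -33/2, σ_2 = 0.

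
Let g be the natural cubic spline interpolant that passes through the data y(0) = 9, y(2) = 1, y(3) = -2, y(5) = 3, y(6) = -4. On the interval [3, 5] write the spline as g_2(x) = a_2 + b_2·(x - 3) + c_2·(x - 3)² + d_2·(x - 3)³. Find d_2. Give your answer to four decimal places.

-1.8884

Put M_i = g'' at the i-th knot. Here h = (2, 1, 2, 1) and Δ = (-4, -3, 5/2, -7), so the interior equations h_(i-1)·M_(i-1) + 2(h_(i-1)+h_i)·M_i + h_i·M_(i+1) = 6(Δ_i − Δ_(i-1)) read
  2·M_0 + 6·M_1 + 1·M_2 = 6(Δ_1 - Δ_0) = 6
  1·M_1 + 6·M_2 + 2·M_3 = 6(Δ_2 - Δ_1) = 33
  2·M_2 + 6·M_3 + 1·M_4 = 6(Δ_3 - Δ_2) = -57
Natural end conditions: M_0 = M_4 = 0.
Hence M_0 = 0, M_1 = -20/31, M_2 = 306/31, M_3 = -793/62, M_4 = 0.
On [3, 5], with g_2(x) = a_2 + b_2·(x - 3) + c_2·(x - 3)² + d_2·(x - 3)³: c_2 = M_2/2 = 153/31, d_2 = (M_3 - M_2)/(6h_2) = -1405/744, b_2 = Δ_2 - h_2(2M_2 + M_3)/6 = 17/93.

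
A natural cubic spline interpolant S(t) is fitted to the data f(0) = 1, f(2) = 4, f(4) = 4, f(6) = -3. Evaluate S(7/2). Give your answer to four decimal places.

4.6250

With M_i denoting the second derivative at x_i, h_i = 2, 2, 2, and Δ_i = (y_(i+1) − y_i)/h_i = 3/2, 0, -7/2:
  2·M_0 + 8·M_1 + 2·M_2 = 6(Δ_1 - Δ_0) = -9
  2·M_1 + 8·M_2 + 2·M_3 = 6(Δ_2 - Δ_1) = -21
Natural end conditions: M_0 = M_3 = 0.
Solving: M_0 = 0, M_1 = -1/2, M_2 = -5/2, M_3 = 0.
On [2, 4], S(t) = 4 + 7/6·(t - 2) - 1/4·(t - 2)² - 1/6·(t - 2)³.
With (t - 2) = 3/2: S(7/2) = 37/8.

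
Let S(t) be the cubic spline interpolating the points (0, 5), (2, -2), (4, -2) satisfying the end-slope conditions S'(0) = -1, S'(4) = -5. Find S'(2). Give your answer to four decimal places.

-1.1250

Let M_i = S''(x_i). Step sizes h_i = 2, 2; slopes of the chords Δ_i = (y_(i+1) - y_i)/h_i = -7/2, 0.
  2·M_0 + 8·M_1 + 2·M_2 = 6(Δ_1 - Δ_0) = 21
Clamped end conditions give two more equations: 2h_0·M_0 + h_0·M_1 = 6(Δ_0 - S'(0)) = -15 and h_1·M_1 + 2h_1·M_2 = 6(S'(4) - Δ_1) = -30.
Solving: M_0 = -59/8, M_1 = 29/4, M_2 = -89/8.
On [2, 4], S'(t) = b_1 + 2c_1·(t - 2) + 3d_1·(t - 2)² with b_1 = Δ_1 - h_1(2M_1 + M_2)/6 = -9/8, c_1 = M_1/2 = 29/8, d_1 = (M_2 - M_1)/(6h_1) = -49/32. So S'(2) = -9/8.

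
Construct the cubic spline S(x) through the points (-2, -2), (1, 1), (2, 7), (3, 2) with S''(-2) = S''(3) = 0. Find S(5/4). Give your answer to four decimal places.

2.8750

Let σ_i = S''(x_i). Step sizes h_i = 3, 1, 1; slopes of the chords Δ_i = (y_(i+1) - y_i)/h_i = 1, 6, -5.
  3·σ_0 + 8·σ_1 + 1·σ_2 = 6(Δ_1 - Δ_0) = 30
  1·σ_1 + 4·σ_2 + 1·σ_3 = 6(Δ_2 - Δ_1) = -66
Natural end conditions: σ_0 = σ_3 = 0.
Hence σ_0 = 0, σ_1 = 6, σ_2 = -18, σ_3 = 0.
On [1, 2], S(x) = 1 + 7·(x - 1) + 3·(x - 1)² - 4·(x - 1)³.
With (x - 1) = 1/4: S(5/4) = 23/8.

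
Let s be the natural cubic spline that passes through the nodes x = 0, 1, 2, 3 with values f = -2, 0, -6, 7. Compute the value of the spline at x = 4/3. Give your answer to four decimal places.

Write m_i for s''(x_i). With h_i = 1, 1, 1 and divided differences Δ_i = 2, -6, 13, the continuity of s' gives the tridiagonal system
  1·m_0 + 4·m_1 + 1·m_2 = 6(Δ_1 - Δ_0) = -48
  1·m_1 + 4·m_2 + 1·m_3 = 6(Δ_2 - Δ_1) = 114
Natural end conditions: m_0 = m_3 = 0.
Hence m_0 = 0, m_1 = -102/5, m_2 = 168/5, m_3 = 0.
On [1, 2], s(x) = 0 - 24/5·(x - 1) - 51/5·(x - 1)² + 9·(x - 1)³.
With (x - 1) = 1/3: s(4/3) = -12/5.

-2.4000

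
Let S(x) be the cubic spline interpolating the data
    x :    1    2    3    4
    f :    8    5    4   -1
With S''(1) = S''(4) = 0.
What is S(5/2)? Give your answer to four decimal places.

4.6500

Put M_i = S'' at the i-th knot. Here h = (1, 1, 1) and Δ = (-3, -1, -5), so the interior equations h_(i-1)·M_(i-1) + 2(h_(i-1)+h_i)·M_i + h_i·M_(i+1) = 6(Δ_i − Δ_(i-1)) read
  1·M_0 + 4·M_1 + 1·M_2 = 6(Δ_1 - Δ_0) = 12
  1·M_1 + 4·M_2 + 1·M_3 = 6(Δ_2 - Δ_1) = -24
Natural end conditions: M_0 = M_3 = 0.
Solving: M_0 = 0, M_1 = 24/5, M_2 = -36/5, M_3 = 0.
On [2, 3], S(x) = 5 - 7/5·(x - 2) + 12/5·(x - 2)² - 2·(x - 2)³.
With (x - 2) = 1/2: S(5/2) = 93/20.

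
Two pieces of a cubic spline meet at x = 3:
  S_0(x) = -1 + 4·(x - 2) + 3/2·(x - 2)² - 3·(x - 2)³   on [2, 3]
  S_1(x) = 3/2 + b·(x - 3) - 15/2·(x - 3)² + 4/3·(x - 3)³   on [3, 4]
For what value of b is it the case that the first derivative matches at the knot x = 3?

S_0'(x) = 4 + 3·(x - 2) - 9·(x - 2)², so S_0'(3) = -2. On the right, S_1'(3) = b, so b = -2.

-2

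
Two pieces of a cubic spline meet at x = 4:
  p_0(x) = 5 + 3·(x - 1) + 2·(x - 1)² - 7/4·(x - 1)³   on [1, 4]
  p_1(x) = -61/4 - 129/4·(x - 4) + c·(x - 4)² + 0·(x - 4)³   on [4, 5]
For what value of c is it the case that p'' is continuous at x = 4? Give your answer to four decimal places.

p_0''(x) = 4 - 21/2·(x - 1), so p_0''(4) = -55/2. On the right, p_1''(4) = 2c, so c = -55/4.

-13.7500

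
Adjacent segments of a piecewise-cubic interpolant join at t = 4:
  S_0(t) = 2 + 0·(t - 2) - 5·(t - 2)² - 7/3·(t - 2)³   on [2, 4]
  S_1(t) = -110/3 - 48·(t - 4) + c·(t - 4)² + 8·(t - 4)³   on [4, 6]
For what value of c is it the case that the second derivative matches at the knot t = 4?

-19

S_0''(t) = -10 - 14·(t - 2), so S_0''(4) = -38. On the right, S_1''(4) = 2c, so c = -19.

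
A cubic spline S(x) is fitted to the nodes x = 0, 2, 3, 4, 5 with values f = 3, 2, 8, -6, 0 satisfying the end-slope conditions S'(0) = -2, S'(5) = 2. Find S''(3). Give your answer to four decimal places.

-46.8415

With σ_i denoting the second derivative at x_i, h_i = 2, 1, 1, 1, and Δ_i = (y_(i+1) − y_i)/h_i = -1/2, 6, -14, 6:
  2·σ_0 + 6·σ_1 + 1·σ_2 = 6(Δ_1 - Δ_0) = 39
  1·σ_1 + 4·σ_2 + 1·σ_3 = 6(Δ_2 - Δ_1) = -120
  1·σ_2 + 4·σ_3 + 1·σ_4 = 6(Δ_3 - Δ_2) = 120
Clamped end conditions give two more equations: 2h_0·σ_0 + h_0·σ_1 = 6(Δ_0 - S'(0)) = 9 and h_3·σ_3 + 2h_3·σ_4 = 6(S'(5) - Δ_3) = -24.
Hence σ_0 = -965/164, σ_1 = 667/41, σ_2 = -3841/82, σ_3 = 2095/41, σ_4 = -3079/82.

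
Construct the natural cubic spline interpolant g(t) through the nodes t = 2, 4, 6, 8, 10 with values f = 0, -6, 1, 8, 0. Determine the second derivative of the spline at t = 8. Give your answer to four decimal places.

Write σ_i for g''(x_i). With h_i = 2, 2, 2, 2 and divided differences Δ_i = -3, 7/2, 7/2, -4, the continuity of g' gives the tridiagonal system
  2·σ_0 + 8·σ_1 + 2·σ_2 = 6(Δ_1 - Δ_0) = 39
  2·σ_1 + 8·σ_2 + 2·σ_3 = 6(Δ_2 - Δ_1) = 0
  2·σ_2 + 8·σ_3 + 2·σ_4 = 6(Δ_3 - Δ_2) = -45
Natural end conditions: σ_0 = σ_4 = 0.
Hence σ_0 = 0, σ_1 = 135/28, σ_2 = 3/14, σ_3 = -159/28, σ_4 = 0.

-5.6786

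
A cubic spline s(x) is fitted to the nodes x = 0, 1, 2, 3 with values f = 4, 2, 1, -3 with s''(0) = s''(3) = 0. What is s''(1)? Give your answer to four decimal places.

Let σ_i = s''(x_i). Step sizes h_i = 1, 1, 1; slopes of the chords Δ_i = (y_(i+1) - y_i)/h_i = -2, -1, -4.
  1·σ_0 + 4·σ_1 + 1·σ_2 = 6(Δ_1 - Δ_0) = 6
  1·σ_1 + 4·σ_2 + 1·σ_3 = 6(Δ_2 - Δ_1) = -18
Natural end conditions: σ_0 = σ_3 = 0.
Solving the tridiagonal system: σ_0 = 0, σ_1 = 14/5, σ_2 = -26/5, σ_3 = 0.

2.8000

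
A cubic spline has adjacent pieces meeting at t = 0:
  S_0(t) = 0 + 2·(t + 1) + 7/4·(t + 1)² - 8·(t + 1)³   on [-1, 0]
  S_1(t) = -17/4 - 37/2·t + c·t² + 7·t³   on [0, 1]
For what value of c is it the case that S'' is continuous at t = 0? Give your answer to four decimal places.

S_0''(t) = 7/2 - 48·(t + 1), so S_0''(0) = -89/2. On the right, S_1''(0) = 2c, so c = -89/4.

-22.2500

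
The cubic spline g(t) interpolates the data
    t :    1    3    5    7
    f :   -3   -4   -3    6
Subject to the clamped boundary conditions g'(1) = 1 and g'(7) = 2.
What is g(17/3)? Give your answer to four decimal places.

0.0840

Put m_i = g'' at the i-th knot. Here h = (2, 2, 2) and Δ = (-1/2, 1/2, 9/2), so the interior equations h_(i-1)·m_(i-1) + 2(h_(i-1)+h_i)·m_i + h_i·m_(i+1) = 6(Δ_i − Δ_(i-1)) read
  2·m_0 + 8·m_1 + 2·m_2 = 6(Δ_1 - Δ_0) = 6
  2·m_1 + 8·m_2 + 2·m_3 = 6(Δ_2 - Δ_1) = 24
Clamped end conditions give two more equations: 2h_0·m_0 + h_0·m_1 = 6(Δ_0 - g'(1)) = -9 and h_2·m_2 + 2h_2·m_3 = 6(g'(7) - Δ_2) = -15.
Solving the tridiagonal system: m_0 = -71/30, m_1 = 7/30, m_2 = 133/30, m_3 = -179/30.
On [5, 7], g(t) = -3 + 53/15·(t - 5) + 133/60·(t - 5)² - 13/15·(t - 5)³.
With (t - 5) = 2/3: g(17/3) = 34/405.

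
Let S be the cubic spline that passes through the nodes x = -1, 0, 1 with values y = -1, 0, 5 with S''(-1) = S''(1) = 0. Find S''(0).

With M_i denoting the second derivative at x_i, h_i = 1, 1, and Δ_i = (y_(i+1) − y_i)/h_i = 1, 5:
  1·M_0 + 4·M_1 + 1·M_2 = 6(Δ_1 - Δ_0) = 24
Natural end conditions: M_0 = M_2 = 0.
Forward elimination and back-substitution give M_0 = 0, M_1 = 6, M_2 = 0.

6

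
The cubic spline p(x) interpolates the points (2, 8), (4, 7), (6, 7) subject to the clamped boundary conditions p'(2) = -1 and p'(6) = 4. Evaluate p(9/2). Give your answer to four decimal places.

6.3086

With M_i denoting the second derivative at x_i, h_i = 2, 2, and Δ_i = (y_(i+1) − y_i)/h_i = -1/2, 0:
  2·M_0 + 8·M_1 + 2·M_2 = 6(Δ_1 - Δ_0) = 3
Clamped end conditions give two more equations: 2h_0·M_0 + h_0·M_1 = 6(Δ_0 - p'(2)) = 3 and h_1·M_1 + 2h_1·M_2 = 6(p'(6) - Δ_1) = 24.
Solving: M_0 = 13/8, M_1 = -7/4, M_2 = 55/8.
On [4, 6], p(x) = 7 - 9/8·(x - 4) - 7/8·(x - 4)² + 23/32·(x - 4)³.
With (x - 4) = 1/2: p(9/2) = 1615/256.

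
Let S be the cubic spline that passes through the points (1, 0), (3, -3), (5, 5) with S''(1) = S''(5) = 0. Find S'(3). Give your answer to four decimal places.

1.2500

Let σ_i = S''(x_i). Step sizes h_i = 2, 2; slopes of the chords Δ_i = (y_(i+1) - y_i)/h_i = -3/2, 4.
  2·σ_0 + 8·σ_1 + 2·σ_2 = 6(Δ_1 - Δ_0) = 33
Natural end conditions: σ_0 = σ_2 = 0.
Hence σ_0 = 0, σ_1 = 33/8, σ_2 = 0.
On [3, 5], S'(t) = b_1 + 2c_1·(t - 3) + 3d_1·(t - 3)² with b_1 = Δ_1 - h_1(2σ_1 + σ_2)/6 = 5/4, c_1 = σ_1/2 = 33/16, d_1 = (σ_2 - σ_1)/(6h_1) = -11/32. So S'(3) = 5/4.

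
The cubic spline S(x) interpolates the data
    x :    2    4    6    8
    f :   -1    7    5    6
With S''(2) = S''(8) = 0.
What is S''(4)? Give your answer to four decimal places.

Write M_i for S''(x_i). With h_i = 2, 2, 2 and divided differences Δ_i = 4, -1, 1/2, the continuity of S' gives the tridiagonal system
  2·M_0 + 8·M_1 + 2·M_2 = 6(Δ_1 - Δ_0) = -30
  2·M_1 + 8·M_2 + 2·M_3 = 6(Δ_2 - Δ_1) = 9
Natural end conditions: M_0 = M_3 = 0.
Hence M_0 = 0, M_1 = -43/10, M_2 = 11/5, M_3 = 0.

-4.3000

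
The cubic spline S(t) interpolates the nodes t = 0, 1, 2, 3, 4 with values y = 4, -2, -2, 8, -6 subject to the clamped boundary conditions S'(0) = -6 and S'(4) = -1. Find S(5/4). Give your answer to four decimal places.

-3.2598

Put σ_i = S'' at the i-th knot. Here h = (1, 1, 1, 1) and Δ = (-6, 0, 10, -14), so the interior equations h_(i-1)·σ_(i-1) + 2(h_(i-1)+h_i)·σ_i + h_i·σ_(i+1) = 6(Δ_i − Δ_(i-1)) read
  1·σ_0 + 4·σ_1 + 1·σ_2 = 6(Δ_1 - Δ_0) = 36
  1·σ_1 + 4·σ_2 + 1·σ_3 = 6(Δ_2 - Δ_1) = 60
  1·σ_2 + 4·σ_3 + 1·σ_4 = 6(Δ_3 - Δ_2) = -144
Clamped end conditions give two more equations: 2h_0·σ_0 + h_0·σ_1 = 6(Δ_0 - S'(0)) = 0 and h_3·σ_3 + 2h_3·σ_4 = 6(S'(4) - Δ_3) = 78.
Hence σ_0 = -25/28, σ_1 = 25/14, σ_2 = 119/4, σ_3 = -851/14, σ_4 = 1943/28.
On [1, 2], S(t) = -2 - 311/56·(t - 1) + 25/28·(t - 1)² + 261/56·(t - 1)³.
With (t - 1) = 1/4: S(5/4) = -1669/512.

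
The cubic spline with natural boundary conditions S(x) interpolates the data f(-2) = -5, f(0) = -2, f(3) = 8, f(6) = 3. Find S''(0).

Let σ_i = S''(x_i). Step sizes h_i = 2, 3, 3; slopes of the chords Δ_i = (y_(i+1) - y_i)/h_i = 3/2, 10/3, -5/3.
  2·σ_0 + 10·σ_1 + 3·σ_2 = 6(Δ_1 - Δ_0) = 11
  3·σ_1 + 12·σ_2 + 3·σ_3 = 6(Δ_2 - Δ_1) = -30
Natural end conditions: σ_0 = σ_3 = 0.
Solving the tridiagonal system: σ_0 = 0, σ_1 = 2, σ_2 = -3, σ_3 = 0.

2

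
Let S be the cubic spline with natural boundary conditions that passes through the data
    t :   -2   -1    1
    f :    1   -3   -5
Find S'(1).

Let M_i = S''(x_i). Step sizes h_i = 1, 2; slopes of the chords Δ_i = (y_(i+1) - y_i)/h_i = -4, -1.
  1·M_0 + 6·M_1 + 2·M_2 = 6(Δ_1 - Δ_0) = 18
Natural end conditions: M_0 = M_2 = 0.
Hence M_0 = 0, M_1 = 3, M_2 = 0.
On [-1, 1], S'(t) = b_1 + 2c_1·(t + 1) + 3d_1·(t + 1)² with b_1 = Δ_1 - h_1(2M_1 + M_2)/6 = -3, c_1 = M_1/2 = 3/2, d_1 = (M_2 - M_1)/(6h_1) = -1/4. So S'(1) = 0.

0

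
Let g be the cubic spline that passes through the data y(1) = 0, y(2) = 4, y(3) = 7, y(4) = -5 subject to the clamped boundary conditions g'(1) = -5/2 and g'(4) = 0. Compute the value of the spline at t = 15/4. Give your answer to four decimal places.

-3.5359

Let σ_i = g''(x_i). Step sizes h_i = 1, 1, 1; slopes of the chords Δ_i = (y_(i+1) - y_i)/h_i = 4, 3, -12.
  1·σ_0 + 4·σ_1 + 1·σ_2 = 6(Δ_1 - Δ_0) = -6
  1·σ_1 + 4·σ_2 + 1·σ_3 = 6(Δ_2 - Δ_1) = -90
Clamped end conditions give two more equations: 2h_0·σ_0 + h_0·σ_1 = 6(Δ_0 - g'(1)) = 39 and h_2·σ_2 + 2h_2·σ_3 = 6(g'(4) - Δ_2) = 72.
Solving: σ_0 = 268/15, σ_1 = 49/15, σ_2 = -554/15, σ_3 = 817/15.
On [3, 4], g(t) = 7 - 263/30·(t - 3) - 277/15·(t - 3)² + 457/30·(t - 3)³.
With (t - 3) = 3/4: g(15/4) = -2263/640.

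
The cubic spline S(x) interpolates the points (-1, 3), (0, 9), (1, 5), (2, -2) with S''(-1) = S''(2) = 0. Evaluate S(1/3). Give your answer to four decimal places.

8.6198

Write M_i for S''(x_i). With h_i = 1, 1, 1 and divided differences Δ_i = 6, -4, -7, the continuity of S' gives the tridiagonal system
  1·M_0 + 4·M_1 + 1·M_2 = 6(Δ_1 - Δ_0) = -60
  1·M_1 + 4·M_2 + 1·M_3 = 6(Δ_2 - Δ_1) = -18
Natural end conditions: M_0 = M_3 = 0.
Solving the tridiagonal system: M_0 = 0, M_1 = -74/5, M_2 = -4/5, M_3 = 0.
On [0, 1], S(x) = 9 + 16/15·x - 37/5·x² + 7/3·x³.
With x = 1/3: S(1/3) = 3491/405.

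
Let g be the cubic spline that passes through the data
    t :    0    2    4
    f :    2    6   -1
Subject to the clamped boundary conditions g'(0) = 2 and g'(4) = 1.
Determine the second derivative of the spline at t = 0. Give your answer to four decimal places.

3.8750

Put M_i = g'' at the i-th knot. Here h = (2, 2) and Δ = (2, -7/2), so the interior equations h_(i-1)·M_(i-1) + 2(h_(i-1)+h_i)·M_i + h_i·M_(i+1) = 6(Δ_i − Δ_(i-1)) read
  2·M_0 + 8·M_1 + 2·M_2 = 6(Δ_1 - Δ_0) = -33
Clamped end conditions give two more equations: 2h_0·M_0 + h_0·M_1 = 6(Δ_0 - g'(0)) = 0 and h_1·M_1 + 2h_1·M_2 = 6(g'(4) - Δ_1) = 27.
Hence M_0 = 31/8, M_1 = -31/4, M_2 = 85/8.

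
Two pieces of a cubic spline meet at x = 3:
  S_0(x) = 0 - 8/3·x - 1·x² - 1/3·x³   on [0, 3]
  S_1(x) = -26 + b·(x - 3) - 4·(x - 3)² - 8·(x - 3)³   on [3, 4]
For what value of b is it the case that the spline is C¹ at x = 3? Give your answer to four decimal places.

-17.6667

S_0'(x) = -8/3 - 2·x - 1·x², so S_0'(3) = -53/3. On the right, S_1'(3) = b, so b = -53/3.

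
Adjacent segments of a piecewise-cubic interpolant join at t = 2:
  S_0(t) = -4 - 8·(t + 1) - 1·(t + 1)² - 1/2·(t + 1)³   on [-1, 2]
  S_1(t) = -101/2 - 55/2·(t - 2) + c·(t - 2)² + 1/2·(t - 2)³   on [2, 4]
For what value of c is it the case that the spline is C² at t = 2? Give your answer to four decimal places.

-5.5000

S_0''(t) = -2 - 3·(t + 1), so S_0''(2) = -11. On the right, S_1''(2) = 2c, so c = -11/2.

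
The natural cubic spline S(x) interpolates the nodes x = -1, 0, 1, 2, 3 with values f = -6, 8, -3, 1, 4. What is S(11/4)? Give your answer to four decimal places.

3.6685

With σ_i denoting the second derivative at x_i, h_i = 1, 1, 1, 1, and Δ_i = (y_(i+1) − y_i)/h_i = 14, -11, 4, 3:
  1·σ_0 + 4·σ_1 + 1·σ_2 = 6(Δ_1 - Δ_0) = -150
  1·σ_1 + 4·σ_2 + 1·σ_3 = 6(Δ_2 - Δ_1) = 90
  1·σ_2 + 4·σ_3 + 1·σ_4 = 6(Δ_3 - Δ_2) = -6
Natural end conditions: σ_0 = σ_4 = 0.
Hence σ_0 = 0, σ_1 = -327/7, σ_2 = 258/7, σ_3 = -75/7, σ_4 = 0.
On [2, 3], S(x) = 1 + 46/7·(x - 2) - 75/14·(x - 2)² + 25/14·(x - 2)³.
With (x - 2) = 3/4: S(11/4) = 3287/896.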